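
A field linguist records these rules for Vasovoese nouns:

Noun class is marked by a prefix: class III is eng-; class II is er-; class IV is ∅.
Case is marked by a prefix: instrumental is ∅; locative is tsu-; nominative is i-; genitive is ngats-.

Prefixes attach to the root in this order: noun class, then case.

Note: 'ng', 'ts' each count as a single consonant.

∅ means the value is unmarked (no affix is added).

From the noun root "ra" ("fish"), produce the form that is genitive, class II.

ngatserra

Attach noun class class II er- → erra.
Attach case genitive ngats- → ngatserra.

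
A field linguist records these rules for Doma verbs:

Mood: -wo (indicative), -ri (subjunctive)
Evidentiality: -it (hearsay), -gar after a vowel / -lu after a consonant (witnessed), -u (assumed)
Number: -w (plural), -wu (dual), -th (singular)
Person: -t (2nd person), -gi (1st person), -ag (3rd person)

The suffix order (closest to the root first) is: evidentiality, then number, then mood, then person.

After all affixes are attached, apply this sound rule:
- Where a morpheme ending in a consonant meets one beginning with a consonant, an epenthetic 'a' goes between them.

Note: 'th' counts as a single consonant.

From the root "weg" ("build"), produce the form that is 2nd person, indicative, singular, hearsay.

wegitathawot

Attach evidentiality hearsay -it → wegit.
Attach number singular -th → wegitth.
Attach mood indicative -wo → wegitthwo.
Attach person 2nd person -t → wegitthwot.
Apply epenthesis: wegitthwot → wegitathawot.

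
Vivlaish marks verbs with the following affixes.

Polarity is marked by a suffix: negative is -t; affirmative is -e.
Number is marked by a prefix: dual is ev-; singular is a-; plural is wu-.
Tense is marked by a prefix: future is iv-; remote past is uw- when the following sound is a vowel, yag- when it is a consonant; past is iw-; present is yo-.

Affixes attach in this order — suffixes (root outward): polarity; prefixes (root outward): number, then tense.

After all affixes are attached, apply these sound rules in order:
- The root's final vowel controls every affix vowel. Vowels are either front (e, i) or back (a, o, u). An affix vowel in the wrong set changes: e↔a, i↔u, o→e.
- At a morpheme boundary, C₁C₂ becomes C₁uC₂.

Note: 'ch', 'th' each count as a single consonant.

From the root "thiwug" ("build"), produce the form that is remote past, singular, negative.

uwathiwugut

Attach polarity negative -t → thiwugt.
Attach number singular a- → athiwugt.
Attach tense remote past uw- (before vowel 'a') → uwathiwugt.
Vowel harmony: no change.
Apply epenthesis: uwathiwugt → uwathiwugut.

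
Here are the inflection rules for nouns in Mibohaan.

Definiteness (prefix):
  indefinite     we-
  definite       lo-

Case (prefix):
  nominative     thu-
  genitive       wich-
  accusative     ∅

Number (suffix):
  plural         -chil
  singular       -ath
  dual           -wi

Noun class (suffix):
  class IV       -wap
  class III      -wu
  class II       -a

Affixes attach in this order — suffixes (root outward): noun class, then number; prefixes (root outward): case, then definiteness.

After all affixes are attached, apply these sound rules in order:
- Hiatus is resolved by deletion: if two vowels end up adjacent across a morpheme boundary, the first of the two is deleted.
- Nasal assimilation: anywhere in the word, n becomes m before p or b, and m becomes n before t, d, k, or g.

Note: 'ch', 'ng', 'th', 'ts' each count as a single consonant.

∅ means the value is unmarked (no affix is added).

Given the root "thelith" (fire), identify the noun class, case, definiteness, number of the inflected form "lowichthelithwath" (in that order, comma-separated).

Segment: lo-wich-thelith-wu-ath.
noun class: -wu → class III.
case: wich- → genitive.
definiteness: lo- → definite.
number: -ath → singular.

class III, genitive, definite, singular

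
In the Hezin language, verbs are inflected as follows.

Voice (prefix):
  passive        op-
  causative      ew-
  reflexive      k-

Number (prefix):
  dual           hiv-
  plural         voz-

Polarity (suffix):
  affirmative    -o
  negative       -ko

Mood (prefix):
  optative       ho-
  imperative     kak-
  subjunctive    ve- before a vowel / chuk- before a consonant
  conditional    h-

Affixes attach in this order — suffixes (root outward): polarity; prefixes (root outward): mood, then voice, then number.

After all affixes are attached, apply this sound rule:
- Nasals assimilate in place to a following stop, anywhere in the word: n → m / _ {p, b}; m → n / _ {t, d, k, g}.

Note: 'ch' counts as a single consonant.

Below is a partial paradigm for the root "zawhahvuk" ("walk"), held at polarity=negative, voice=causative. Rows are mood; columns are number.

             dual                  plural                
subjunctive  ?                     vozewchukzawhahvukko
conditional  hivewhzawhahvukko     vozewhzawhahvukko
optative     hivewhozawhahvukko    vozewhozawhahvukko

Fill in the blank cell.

Attach polarity negative -ko → zawhahvukko.
Attach mood subjunctive chuk- (before consonant 'z') → chukzawhahvukko.
Attach voice causative ew- → ewchukzawhahvukko.
Attach number dual hiv- → hivewchukzawhahvukko.
Nasal assimilation: no change.

hivewchukzawhahvukko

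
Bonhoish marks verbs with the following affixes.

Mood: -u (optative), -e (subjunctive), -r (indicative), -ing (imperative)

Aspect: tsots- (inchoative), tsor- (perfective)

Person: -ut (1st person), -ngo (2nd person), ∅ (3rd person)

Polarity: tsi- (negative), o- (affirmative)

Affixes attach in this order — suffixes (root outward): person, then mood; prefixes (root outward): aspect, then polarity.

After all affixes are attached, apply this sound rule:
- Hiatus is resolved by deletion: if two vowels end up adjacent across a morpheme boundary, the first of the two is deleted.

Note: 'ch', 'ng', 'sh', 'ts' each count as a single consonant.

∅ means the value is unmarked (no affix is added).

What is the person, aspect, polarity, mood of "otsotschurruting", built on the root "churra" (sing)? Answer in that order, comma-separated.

1st person, inchoative, affirmative, imperative

Segment: o-tsots-churra-ut-ing.
person: -ut → 1st person.
aspect: tsots- → inchoative.
polarity: o- → affirmative.
mood: -ing → imperative.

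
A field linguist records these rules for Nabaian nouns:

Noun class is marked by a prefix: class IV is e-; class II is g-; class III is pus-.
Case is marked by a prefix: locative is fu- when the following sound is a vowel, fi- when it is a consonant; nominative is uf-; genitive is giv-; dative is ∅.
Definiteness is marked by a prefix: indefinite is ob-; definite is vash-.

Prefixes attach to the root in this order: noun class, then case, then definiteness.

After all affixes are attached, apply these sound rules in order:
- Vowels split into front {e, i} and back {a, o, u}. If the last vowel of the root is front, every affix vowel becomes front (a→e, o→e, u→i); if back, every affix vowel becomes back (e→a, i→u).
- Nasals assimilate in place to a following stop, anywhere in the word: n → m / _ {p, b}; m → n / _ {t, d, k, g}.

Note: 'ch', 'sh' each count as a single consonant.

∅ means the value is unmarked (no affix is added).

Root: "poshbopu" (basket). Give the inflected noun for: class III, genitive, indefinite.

Attach noun class class III pus- → pusposhbopu.
Attach case genitive giv- → givpusposhbopu.
Attach definiteness indefinite ob- → obgivpusposhbopu.
Apply vowel harmony: obgivpusposhbopu → obguvpusposhbopu.
Nasal assimilation: no change.

obguvpusposhbopu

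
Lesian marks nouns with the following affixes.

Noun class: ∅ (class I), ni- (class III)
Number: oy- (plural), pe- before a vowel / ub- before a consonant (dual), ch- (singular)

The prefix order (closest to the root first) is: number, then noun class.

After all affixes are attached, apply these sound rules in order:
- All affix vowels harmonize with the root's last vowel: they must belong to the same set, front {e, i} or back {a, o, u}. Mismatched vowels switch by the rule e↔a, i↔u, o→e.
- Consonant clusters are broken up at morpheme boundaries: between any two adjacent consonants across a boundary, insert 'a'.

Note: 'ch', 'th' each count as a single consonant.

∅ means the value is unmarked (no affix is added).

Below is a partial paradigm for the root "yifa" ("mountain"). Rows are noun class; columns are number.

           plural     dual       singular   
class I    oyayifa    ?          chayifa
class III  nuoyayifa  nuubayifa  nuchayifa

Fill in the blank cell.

ubayifa

Attach number dual ub- (before consonant 'y') → ubyifa.
noun class = class I: zero marking, form stays ubyifa.
Vowel harmony: no change.
Apply epenthesis: ubyifa → ubayifa.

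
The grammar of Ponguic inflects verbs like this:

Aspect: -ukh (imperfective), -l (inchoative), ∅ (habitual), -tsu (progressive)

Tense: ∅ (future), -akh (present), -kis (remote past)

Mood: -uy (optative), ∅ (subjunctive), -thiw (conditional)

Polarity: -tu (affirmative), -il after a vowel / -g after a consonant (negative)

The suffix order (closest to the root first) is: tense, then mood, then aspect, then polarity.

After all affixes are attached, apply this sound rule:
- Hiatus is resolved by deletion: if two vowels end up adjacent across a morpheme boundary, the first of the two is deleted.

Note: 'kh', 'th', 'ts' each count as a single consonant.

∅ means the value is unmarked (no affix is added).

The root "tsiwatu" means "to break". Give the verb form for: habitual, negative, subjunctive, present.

Attach tense present -akh → tsiwatuakh.
mood = subjunctive: zero marking, form stays tsiwatuakh.
aspect = habitual: zero marking, form stays tsiwatuakh.
Attach polarity negative -g (after consonant 'kh') → tsiwatuakhg.
Apply vowel deletion: tsiwatuakhg → tsiwatakhg.

tsiwatakhg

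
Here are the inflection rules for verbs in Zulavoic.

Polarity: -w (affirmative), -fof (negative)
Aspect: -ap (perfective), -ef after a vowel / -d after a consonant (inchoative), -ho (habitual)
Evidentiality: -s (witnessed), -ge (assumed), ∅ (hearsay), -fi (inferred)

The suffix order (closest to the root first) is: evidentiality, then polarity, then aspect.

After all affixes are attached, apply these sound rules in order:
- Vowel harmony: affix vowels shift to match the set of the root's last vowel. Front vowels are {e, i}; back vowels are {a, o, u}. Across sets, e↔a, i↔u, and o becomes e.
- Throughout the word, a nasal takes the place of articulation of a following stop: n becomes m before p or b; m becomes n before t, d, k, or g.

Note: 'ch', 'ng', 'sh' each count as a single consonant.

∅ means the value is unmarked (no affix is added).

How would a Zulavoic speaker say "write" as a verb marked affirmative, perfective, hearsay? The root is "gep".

gepwep

evidentiality = hearsay: zero marking, form stays gep.
Attach polarity affirmative -w → gepw.
Attach aspect perfective -ap → gepwap.
Apply vowel harmony: gepwap → gepwep.
Nasal assimilation: no change.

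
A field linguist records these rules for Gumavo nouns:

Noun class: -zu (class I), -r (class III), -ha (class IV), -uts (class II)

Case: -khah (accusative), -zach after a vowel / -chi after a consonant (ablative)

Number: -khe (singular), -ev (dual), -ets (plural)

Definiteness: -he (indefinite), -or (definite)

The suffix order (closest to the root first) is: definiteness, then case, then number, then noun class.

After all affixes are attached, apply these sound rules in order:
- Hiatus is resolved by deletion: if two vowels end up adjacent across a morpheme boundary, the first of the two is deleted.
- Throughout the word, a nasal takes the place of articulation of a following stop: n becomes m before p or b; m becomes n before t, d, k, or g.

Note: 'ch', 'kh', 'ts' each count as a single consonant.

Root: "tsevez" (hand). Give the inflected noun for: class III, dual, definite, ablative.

Attach definiteness definite -or → tsevezor.
Attach case ablative -chi (after consonant 'r') → tsevezorchi.
Attach number dual -ev → tsevezorchiev.
Attach noun class class III -r → tsevezorchievr.
Apply vowel deletion: tsevezorchievr → tsevezorchevr.
Nasal assimilation: no change.

tsevezorchevr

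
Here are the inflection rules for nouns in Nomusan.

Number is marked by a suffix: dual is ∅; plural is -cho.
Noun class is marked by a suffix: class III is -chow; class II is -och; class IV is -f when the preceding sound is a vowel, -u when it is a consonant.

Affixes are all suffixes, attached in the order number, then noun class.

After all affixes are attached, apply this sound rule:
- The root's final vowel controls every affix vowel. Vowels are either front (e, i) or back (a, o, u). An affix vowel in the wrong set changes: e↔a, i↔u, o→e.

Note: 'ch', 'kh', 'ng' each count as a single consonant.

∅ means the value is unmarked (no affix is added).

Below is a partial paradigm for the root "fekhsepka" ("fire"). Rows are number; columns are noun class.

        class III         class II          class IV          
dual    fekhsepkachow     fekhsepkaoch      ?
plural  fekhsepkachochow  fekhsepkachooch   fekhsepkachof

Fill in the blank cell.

number = dual: zero marking, form stays fekhsepka.
Attach noun class class IV -f (after vowel 'a') → fekhsepkaf.
Vowel harmony: no change.

fekhsepkaf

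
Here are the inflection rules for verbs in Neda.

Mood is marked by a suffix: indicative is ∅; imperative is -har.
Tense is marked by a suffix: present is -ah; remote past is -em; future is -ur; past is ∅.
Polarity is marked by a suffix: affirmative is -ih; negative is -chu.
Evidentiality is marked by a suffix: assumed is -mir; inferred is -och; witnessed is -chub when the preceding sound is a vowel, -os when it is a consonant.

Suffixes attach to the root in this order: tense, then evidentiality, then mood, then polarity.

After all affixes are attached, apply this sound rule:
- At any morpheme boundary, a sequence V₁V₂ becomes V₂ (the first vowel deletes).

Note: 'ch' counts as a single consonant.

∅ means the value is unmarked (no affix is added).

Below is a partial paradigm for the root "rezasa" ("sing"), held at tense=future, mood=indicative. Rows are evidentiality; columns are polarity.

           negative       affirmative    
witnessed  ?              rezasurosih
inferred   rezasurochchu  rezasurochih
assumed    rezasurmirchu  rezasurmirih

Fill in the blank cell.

rezasuroschu

Attach tense future -ur → rezasaur.
Attach evidentiality witnessed -os (after consonant 'r') → rezasauros.
mood = indicative: zero marking, form stays rezasauros.
Attach polarity negative -chu → rezasauroschu.
Apply vowel deletion: rezasauroschu → rezasuroschu.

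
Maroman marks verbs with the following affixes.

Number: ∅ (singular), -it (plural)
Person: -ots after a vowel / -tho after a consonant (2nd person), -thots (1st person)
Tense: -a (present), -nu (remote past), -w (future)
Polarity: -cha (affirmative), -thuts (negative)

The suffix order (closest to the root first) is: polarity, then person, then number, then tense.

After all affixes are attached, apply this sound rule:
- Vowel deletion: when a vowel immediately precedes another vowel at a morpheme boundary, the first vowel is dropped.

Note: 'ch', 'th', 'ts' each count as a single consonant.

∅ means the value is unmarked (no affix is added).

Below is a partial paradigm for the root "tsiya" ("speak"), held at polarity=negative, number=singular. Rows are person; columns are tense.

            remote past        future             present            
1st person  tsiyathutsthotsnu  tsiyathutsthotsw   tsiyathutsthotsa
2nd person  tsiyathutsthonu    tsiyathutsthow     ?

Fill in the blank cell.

Attach polarity negative -thuts → tsiyathuts.
Attach person 2nd person -tho (after consonant 'ts') → tsiyathutstho.
number = singular: zero marking, form stays tsiyathutstho.
Attach tense present -a → tsiyathutsthoa.
Apply vowel deletion: tsiyathutsthoa → tsiyathutstha.

tsiyathutstha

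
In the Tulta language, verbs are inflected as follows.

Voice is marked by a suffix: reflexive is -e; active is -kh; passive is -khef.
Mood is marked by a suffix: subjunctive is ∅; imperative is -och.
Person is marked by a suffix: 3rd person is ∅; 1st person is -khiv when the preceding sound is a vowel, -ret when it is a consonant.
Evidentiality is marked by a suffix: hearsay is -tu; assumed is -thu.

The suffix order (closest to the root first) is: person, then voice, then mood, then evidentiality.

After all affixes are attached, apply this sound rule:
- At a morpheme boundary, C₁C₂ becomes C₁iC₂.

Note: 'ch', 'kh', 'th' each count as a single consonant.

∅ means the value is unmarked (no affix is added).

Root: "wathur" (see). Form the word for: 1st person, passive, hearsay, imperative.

wathuriretikhefochitu

Attach person 1st person -ret (after consonant 'r') → wathurret.
Attach voice passive -khef → wathurretkhef.
Attach mood imperative -och → wathurretkhefoch.
Attach evidentiality hearsay -tu → wathurretkhefochtu.
Apply epenthesis: wathurretkhefochtu → wathuriretikhefochitu.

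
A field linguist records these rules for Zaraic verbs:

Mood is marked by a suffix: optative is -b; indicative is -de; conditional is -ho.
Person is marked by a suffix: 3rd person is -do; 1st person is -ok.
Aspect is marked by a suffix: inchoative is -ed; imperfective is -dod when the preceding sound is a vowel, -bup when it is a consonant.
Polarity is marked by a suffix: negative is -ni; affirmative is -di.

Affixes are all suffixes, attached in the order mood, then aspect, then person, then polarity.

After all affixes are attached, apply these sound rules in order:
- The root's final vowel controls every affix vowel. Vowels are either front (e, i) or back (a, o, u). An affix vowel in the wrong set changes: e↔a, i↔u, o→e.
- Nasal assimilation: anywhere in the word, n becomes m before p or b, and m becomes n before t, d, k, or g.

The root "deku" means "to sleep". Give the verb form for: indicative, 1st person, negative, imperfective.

dekudadodoknu

Attach mood indicative -de → dekude.
Attach aspect imperfective -dod (after vowel 'e') → dekudedod.
Attach person 1st person -ok → dekudedodok.
Attach polarity negative -ni → dekudedodokni.
Apply vowel harmony: dekudedodokni → dekudadodoknu.
Nasal assimilation: no change.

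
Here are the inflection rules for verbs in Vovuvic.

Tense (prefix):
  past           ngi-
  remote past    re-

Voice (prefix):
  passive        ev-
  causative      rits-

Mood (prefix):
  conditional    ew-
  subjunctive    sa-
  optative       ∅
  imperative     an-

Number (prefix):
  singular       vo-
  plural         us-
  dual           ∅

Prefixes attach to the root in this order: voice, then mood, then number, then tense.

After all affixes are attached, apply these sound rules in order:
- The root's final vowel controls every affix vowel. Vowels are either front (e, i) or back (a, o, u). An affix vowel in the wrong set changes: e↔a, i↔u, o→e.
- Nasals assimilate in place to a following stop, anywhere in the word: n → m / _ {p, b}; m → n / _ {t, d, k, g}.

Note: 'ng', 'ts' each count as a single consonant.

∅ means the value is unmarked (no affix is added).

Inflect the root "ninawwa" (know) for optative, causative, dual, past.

ngurutsninawwa

Attach voice causative rits- → ritsninawwa.
mood = optative: zero marking, form stays ritsninawwa.
number = dual: zero marking, form stays ritsninawwa.
Attach tense past ngi- → ngiritsninawwa.
Apply vowel harmony: ngiritsninawwa → ngurutsninawwa.
Nasal assimilation: no change.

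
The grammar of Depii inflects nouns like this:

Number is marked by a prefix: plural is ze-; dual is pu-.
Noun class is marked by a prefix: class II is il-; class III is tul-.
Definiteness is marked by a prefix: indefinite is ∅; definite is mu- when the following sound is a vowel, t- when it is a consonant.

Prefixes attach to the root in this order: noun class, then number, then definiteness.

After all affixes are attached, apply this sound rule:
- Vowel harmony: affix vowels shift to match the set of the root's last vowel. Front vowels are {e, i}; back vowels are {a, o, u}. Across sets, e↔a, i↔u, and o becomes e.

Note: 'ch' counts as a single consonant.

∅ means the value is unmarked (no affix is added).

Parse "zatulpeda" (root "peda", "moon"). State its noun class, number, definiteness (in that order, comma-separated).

class III, plural, indefinite

Segment: ze-tul-peda.
noun class: tul- → class III.
number: ze- → plural.
definiteness: ∅ → indefinite.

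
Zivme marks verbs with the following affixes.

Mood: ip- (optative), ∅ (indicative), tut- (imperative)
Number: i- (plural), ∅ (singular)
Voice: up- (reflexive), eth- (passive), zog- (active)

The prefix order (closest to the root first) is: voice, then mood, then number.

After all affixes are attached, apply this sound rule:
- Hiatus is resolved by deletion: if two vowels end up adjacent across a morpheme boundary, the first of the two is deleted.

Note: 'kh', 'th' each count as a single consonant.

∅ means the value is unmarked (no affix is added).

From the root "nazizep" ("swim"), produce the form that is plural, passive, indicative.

Attach voice passive eth- → ethnazizep.
mood = indicative: zero marking, form stays ethnazizep.
Attach number plural i- → iethnazizep.
Apply vowel deletion: iethnazizep → ethnazizep.

ethnazizep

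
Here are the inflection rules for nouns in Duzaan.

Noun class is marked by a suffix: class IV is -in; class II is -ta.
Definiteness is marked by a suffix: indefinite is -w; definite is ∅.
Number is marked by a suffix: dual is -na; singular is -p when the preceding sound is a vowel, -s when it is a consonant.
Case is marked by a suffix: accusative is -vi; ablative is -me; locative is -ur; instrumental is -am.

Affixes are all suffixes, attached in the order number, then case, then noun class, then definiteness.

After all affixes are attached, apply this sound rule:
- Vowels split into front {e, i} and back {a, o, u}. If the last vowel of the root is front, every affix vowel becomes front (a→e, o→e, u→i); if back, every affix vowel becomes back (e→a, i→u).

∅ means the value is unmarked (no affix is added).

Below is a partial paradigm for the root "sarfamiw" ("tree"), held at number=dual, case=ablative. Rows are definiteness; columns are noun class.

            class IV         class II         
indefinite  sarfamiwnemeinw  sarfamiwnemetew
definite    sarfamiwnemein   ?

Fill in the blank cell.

Attach number dual -na → sarfamiwna.
Attach case ablative -me → sarfamiwname.
Attach noun class class II -ta → sarfamiwnameta.
definiteness = definite: zero marking, form stays sarfamiwnameta.
Apply vowel harmony: sarfamiwnameta → sarfamiwnemete.

sarfamiwnemete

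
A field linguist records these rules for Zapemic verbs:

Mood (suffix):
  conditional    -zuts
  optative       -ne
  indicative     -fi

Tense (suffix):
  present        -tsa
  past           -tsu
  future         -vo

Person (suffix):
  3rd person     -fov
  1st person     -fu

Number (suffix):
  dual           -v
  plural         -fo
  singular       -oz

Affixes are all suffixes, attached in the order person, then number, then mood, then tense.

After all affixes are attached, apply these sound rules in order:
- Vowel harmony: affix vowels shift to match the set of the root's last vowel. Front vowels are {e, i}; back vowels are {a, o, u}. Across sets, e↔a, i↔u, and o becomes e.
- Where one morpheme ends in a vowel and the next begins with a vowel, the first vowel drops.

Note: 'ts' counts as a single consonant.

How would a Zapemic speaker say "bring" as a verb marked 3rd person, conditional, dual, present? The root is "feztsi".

Attach person 3rd person -fov → feztsifov.
Attach number dual -v → feztsifovv.
Attach mood conditional -zuts → feztsifovvzuts.
Attach tense present -tsa → feztsifovvzutstsa.
Apply vowel harmony: feztsifovvzutstsa → feztsifevvzitstse.
Vowel deletion: no change.

feztsifevvzitstse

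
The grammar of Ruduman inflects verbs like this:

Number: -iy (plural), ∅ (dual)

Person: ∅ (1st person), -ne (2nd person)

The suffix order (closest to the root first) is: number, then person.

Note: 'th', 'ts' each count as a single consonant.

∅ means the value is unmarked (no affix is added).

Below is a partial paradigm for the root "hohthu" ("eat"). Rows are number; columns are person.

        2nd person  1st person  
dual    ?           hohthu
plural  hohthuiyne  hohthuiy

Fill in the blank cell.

number = dual: zero marking, form stays hohthu.
Attach person 2nd person -ne → hohthune.

hohthune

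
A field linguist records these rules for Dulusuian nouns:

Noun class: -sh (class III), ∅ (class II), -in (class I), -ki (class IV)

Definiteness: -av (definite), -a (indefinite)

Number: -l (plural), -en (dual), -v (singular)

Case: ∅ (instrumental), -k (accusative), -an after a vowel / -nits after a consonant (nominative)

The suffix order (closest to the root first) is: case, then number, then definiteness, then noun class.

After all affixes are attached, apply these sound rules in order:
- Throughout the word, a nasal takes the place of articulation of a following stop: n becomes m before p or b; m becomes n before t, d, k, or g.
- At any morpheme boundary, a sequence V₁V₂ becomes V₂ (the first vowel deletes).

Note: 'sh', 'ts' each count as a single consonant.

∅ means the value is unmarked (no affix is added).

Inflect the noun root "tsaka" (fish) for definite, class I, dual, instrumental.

tsakenavin

case = instrumental: zero marking, form stays tsaka.
Attach number dual -en → tsakaen.
Attach definiteness definite -av → tsakaenav.
Attach noun class class I -in → tsakaenavin.
Nasal assimilation: no change.
Apply vowel deletion: tsakaenavin → tsakenavin.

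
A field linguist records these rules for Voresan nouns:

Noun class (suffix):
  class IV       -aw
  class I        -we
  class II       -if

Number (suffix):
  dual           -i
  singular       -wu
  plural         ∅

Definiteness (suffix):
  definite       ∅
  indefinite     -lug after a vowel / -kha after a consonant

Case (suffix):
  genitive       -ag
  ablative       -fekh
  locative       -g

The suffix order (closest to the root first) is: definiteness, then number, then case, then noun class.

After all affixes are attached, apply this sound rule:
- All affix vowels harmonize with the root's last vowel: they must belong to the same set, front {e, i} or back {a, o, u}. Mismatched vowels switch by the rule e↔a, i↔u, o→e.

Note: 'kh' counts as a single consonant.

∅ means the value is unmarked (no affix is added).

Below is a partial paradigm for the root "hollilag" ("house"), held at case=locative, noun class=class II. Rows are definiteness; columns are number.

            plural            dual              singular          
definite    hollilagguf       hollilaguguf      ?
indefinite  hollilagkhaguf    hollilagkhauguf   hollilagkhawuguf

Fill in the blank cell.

hollilagwuguf

definiteness = definite: zero marking, form stays hollilag.
Attach number singular -wu → hollilagwu.
Attach case locative -g → hollilagwug.
Attach noun class class II -if → hollilagwugif.
Apply vowel harmony: hollilagwugif → hollilagwuguf.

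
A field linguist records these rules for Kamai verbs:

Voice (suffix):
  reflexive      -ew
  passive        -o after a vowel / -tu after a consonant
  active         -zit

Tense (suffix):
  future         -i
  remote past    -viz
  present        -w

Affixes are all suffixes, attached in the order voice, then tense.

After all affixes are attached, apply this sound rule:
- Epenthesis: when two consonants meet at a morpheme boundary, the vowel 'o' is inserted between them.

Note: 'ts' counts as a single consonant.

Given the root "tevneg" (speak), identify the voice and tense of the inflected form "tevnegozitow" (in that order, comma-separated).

active, present

Segment: tevneg-zit-w.
voice: -zit → active.
tense: -w → present.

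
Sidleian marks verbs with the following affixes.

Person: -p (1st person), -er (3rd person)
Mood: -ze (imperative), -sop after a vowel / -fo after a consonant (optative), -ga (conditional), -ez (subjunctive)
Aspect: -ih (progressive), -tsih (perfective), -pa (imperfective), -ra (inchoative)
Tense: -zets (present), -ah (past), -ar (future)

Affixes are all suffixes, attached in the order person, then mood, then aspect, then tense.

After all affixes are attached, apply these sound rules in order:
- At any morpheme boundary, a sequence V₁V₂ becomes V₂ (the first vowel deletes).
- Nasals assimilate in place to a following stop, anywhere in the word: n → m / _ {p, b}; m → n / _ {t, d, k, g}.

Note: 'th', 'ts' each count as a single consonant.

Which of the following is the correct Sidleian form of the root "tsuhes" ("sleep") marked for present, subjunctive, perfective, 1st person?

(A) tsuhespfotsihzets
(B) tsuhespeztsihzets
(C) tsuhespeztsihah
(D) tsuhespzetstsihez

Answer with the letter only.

Attach person 1st person -p → tsuhesp.
Attach mood subjunctive -ez → tsuhespez.
Attach aspect perfective -tsih → tsuhespeztsih.
Attach tense present -zets → tsuhespeztsihzets.
Vowel deletion: no change.
Nasal assimilation: no change.
So the correct form is tsuhespeztsihzets, option (B).
(A) tsuhespfotsihzets is wrong: it uses optative instead of subjunctive for mood.
(D) tsuhespzetstsihez is wrong: it has the affixes in the wrong order.
(C) tsuhespeztsihah is wrong: it uses past instead of present for tense.

B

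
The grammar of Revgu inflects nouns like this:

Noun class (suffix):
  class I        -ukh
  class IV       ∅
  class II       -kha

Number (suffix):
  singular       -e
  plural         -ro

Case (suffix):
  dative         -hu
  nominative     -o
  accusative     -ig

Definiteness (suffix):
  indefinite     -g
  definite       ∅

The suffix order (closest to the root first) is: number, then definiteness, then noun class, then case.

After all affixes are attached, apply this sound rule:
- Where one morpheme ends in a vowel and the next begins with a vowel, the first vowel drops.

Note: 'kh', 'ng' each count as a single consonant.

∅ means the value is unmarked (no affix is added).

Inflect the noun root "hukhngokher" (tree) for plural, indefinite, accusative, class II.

Attach number plural -ro → hukhngokherro.
Attach definiteness indefinite -g → hukhngokherrog.
Attach noun class class II -kha → hukhngokherrogkha.
Attach case accusative -ig → hukhngokherrogkhaig.
Apply vowel deletion: hukhngokherrogkhaig → hukhngokherrogkhig.

hukhngokherrogkhig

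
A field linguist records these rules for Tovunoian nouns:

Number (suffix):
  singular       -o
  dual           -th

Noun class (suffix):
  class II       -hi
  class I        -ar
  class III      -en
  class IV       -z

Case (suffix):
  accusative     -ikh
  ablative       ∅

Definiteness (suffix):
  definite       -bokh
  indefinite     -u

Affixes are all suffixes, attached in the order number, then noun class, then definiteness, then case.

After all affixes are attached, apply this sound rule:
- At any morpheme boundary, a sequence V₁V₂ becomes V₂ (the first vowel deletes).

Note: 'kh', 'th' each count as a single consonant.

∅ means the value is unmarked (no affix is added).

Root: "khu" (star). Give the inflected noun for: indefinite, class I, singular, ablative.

Attach number singular -o → khuo.
Attach noun class class I -ar → khuoar.
Attach definiteness indefinite -u → khuoaru.
case = ablative: zero marking, form stays khuoaru.
Apply vowel deletion: khuoaru → kharu.

kharu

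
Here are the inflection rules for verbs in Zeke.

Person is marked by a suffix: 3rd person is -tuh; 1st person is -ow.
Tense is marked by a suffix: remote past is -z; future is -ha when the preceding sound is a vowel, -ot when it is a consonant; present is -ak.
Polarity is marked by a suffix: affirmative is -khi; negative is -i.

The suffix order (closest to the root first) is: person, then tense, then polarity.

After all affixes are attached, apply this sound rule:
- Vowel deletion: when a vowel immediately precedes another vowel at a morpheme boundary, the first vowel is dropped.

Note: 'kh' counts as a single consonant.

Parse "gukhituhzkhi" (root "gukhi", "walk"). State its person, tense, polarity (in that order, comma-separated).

Segment: gukhi-tuh-z-khi.
person: -tuh → 3rd person.
tense: -z → remote past.
polarity: -khi → affirmative.

3rd person, remote past, affirmative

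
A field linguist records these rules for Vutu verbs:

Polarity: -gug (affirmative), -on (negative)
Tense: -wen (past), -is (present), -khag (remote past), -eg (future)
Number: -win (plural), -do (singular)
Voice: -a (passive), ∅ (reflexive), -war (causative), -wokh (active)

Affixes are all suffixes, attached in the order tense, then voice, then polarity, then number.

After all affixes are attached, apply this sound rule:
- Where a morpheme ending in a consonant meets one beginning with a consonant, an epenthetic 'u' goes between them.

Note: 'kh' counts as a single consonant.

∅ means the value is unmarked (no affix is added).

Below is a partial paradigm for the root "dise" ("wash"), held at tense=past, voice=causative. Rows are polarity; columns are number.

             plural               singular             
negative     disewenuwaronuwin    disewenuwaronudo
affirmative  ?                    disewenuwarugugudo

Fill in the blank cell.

disewenuwaruguguwin

Attach tense past -wen → disewen.
Attach voice causative -war → disewenwar.
Attach polarity affirmative -gug → disewenwargug.
Attach number plural -win → disewenwargugwin.
Apply epenthesis: disewenwargugwin → disewenuwaruguguwin.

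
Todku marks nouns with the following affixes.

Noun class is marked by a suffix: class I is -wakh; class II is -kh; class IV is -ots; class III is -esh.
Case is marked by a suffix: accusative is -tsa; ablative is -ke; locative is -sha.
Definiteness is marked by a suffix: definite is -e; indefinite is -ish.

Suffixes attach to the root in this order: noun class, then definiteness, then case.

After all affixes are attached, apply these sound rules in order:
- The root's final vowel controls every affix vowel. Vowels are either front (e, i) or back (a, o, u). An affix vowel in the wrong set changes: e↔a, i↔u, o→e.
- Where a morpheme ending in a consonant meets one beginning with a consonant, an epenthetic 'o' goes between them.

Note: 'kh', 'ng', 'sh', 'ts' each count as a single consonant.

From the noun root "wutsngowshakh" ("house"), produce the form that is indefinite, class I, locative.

Attach noun class class I -wakh → wutsngowshakhwakh.
Attach definiteness indefinite -ish → wutsngowshakhwakhish.
Attach case locative -sha → wutsngowshakhwakhishsha.
Apply vowel harmony: wutsngowshakhwakhishsha → wutsngowshakhwakhushsha.
Apply epenthesis: wutsngowshakhwakhushsha → wutsngowshakhowakhushosha.

wutsngowshakhowakhushosha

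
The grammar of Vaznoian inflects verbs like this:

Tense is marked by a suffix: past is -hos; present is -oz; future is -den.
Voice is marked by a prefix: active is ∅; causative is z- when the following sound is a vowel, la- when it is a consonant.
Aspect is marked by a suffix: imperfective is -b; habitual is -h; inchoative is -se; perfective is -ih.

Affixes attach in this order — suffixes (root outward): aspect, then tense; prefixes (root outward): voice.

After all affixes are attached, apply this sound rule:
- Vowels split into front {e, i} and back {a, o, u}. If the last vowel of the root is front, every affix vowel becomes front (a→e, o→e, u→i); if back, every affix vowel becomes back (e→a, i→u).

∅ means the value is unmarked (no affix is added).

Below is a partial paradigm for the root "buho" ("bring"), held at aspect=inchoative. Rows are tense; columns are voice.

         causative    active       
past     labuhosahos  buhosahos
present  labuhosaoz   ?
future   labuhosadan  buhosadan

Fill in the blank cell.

buhosaoz

Attach aspect inchoative -se → buhose.
voice = active: zero marking, form stays buhose.
Attach tense present -oz → buhoseoz.
Apply vowel harmony: buhoseoz → buhosaoz.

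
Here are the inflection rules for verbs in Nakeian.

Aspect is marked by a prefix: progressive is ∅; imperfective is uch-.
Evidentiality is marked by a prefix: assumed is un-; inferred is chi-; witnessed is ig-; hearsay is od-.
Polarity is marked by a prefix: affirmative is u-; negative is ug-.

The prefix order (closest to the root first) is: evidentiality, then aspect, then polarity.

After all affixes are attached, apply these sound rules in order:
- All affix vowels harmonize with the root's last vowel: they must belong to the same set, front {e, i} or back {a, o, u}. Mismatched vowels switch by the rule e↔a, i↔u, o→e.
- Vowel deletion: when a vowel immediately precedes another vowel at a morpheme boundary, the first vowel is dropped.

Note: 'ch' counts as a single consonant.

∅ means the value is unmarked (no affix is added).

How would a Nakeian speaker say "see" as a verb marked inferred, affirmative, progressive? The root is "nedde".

ichinedde

Attach evidentiality inferred chi- → chinedde.
aspect = progressive: zero marking, form stays chinedde.
Attach polarity affirmative u- → uchinedde.
Apply vowel harmony: uchinedde → ichinedde.
Vowel deletion: no change.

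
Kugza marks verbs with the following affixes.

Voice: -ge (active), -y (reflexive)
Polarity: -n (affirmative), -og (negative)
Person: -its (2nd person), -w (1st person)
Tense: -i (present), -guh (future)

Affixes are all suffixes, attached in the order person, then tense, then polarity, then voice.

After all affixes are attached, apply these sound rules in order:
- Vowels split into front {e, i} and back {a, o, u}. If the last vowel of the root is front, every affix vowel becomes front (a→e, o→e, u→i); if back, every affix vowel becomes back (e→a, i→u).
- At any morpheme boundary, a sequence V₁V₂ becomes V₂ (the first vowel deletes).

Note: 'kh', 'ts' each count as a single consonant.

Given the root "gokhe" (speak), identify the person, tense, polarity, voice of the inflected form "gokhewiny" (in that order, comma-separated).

1st person, present, affirmative, reflexive

Segment: gokhe-w-i-n-y.
person: -w → 1st person.
tense: -i → present.
polarity: -n → affirmative.
voice: -y → reflexive.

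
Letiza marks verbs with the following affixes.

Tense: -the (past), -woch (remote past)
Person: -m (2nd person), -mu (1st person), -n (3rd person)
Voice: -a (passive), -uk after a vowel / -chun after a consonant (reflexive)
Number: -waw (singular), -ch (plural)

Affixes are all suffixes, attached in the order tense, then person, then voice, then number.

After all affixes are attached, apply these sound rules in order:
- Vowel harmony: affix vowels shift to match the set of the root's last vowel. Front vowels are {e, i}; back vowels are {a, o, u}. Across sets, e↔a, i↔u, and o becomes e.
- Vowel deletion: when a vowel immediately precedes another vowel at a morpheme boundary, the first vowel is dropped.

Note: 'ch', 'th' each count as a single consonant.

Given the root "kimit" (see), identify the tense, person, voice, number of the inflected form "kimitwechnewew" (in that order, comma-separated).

remote past, 3rd person, passive, singular

Segment: kimit-woch-n-a-waw.
tense: -woch → remote past.
person: -n → 3rd person.
voice: -a → passive.
number: -waw → singular.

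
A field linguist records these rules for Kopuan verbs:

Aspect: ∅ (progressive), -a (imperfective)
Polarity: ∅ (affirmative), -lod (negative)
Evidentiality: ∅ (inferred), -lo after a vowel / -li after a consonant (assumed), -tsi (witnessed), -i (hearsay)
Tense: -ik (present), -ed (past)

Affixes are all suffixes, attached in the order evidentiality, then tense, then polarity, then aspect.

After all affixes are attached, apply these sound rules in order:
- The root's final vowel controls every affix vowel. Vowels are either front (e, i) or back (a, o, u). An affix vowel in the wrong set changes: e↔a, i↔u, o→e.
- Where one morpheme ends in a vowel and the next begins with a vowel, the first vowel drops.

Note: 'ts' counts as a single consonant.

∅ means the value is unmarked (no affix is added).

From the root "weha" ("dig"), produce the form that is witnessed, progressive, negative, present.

Attach evidentiality witnessed -tsi → wehatsi.
Attach tense present -ik → wehatsiik.
Attach polarity negative -lod → wehatsiiklod.
aspect = progressive: zero marking, form stays wehatsiiklod.
Apply vowel harmony: wehatsiiklod → wehatsuuklod.
Apply vowel deletion: wehatsuuklod → wehatsuklod.

wehatsuklod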